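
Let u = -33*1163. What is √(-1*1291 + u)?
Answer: I*√39670 ≈ 199.17*I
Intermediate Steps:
u = -38379
√(-1*1291 + u) = √(-1*1291 - 38379) = √(-1291 - 38379) = √(-39670) = I*√39670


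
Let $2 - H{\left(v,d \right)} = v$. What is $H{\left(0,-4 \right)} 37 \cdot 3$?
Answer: $222$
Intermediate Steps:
$H{\left(v,d \right)} = 2 - v$
$H{\left(0,-4 \right)} 37 \cdot 3 = \left(2 - 0\right) 37 \cdot 3 = \left(2 + 0\right) 37 \cdot 3 = 2 \cdot 37 \cdot 3 = 74 \cdot 3 = 222$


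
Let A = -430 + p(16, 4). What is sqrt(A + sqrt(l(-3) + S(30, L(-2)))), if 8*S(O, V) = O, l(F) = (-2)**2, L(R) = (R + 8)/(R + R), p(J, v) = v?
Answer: sqrt(-1704 + 2*sqrt(31))/2 ≈ 20.572*I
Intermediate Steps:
L(R) = (8 + R)/(2*R) (L(R) = (8 + R)/((2*R)) = (8 + R)*(1/(2*R)) = (8 + R)/(2*R))
l(F) = 4
A = -426 (A = -430 + 4 = -426)
S(O, V) = O/8
sqrt(A + sqrt(l(-3) + S(30, L(-2)))) = sqrt(-426 + sqrt(4 + (1/8)*30)) = sqrt(-426 + sqrt(4 + 15/4)) = sqrt(-426 + sqrt(31/4)) = sqrt(-426 + sqrt(31)/2)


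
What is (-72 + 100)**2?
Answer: 784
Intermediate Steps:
(-72 + 100)**2 = 28**2 = 784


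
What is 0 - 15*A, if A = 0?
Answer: 0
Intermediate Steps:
0 - 15*A = 0 - 15*0 = 0 + 0 = 0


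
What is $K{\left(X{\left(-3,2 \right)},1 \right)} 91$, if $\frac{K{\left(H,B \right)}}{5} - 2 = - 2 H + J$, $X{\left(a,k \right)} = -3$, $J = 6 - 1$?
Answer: $5915$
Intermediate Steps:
$J = 5$ ($J = 6 - 1 = 5$)
$K{\left(H,B \right)} = 35 - 10 H$ ($K{\left(H,B \right)} = 10 + 5 \left(- 2 H + 5\right) = 10 + 5 \left(5 - 2 H\right) = 10 - \left(-25 + 10 H\right) = 35 - 10 H$)
$K{\left(X{\left(-3,2 \right)},1 \right)} 91 = \left(35 - -30\right) 91 = \left(35 + 30\right) 91 = 65 \cdot 91 = 5915$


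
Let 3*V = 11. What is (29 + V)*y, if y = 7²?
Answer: 4802/3 ≈ 1600.7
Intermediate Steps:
V = 11/3 (V = (⅓)*11 = 11/3 ≈ 3.6667)
y = 49
(29 + V)*y = (29 + 11/3)*49 = (98/3)*49 = 4802/3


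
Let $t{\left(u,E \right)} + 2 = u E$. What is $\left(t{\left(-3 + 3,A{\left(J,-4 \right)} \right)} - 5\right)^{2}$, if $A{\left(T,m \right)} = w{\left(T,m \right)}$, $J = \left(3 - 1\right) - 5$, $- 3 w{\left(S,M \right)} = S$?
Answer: $49$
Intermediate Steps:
$w{\left(S,M \right)} = - \frac{S}{3}$
$J = -3$ ($J = 2 - 5 = -3$)
$A{\left(T,m \right)} = - \frac{T}{3}$
$t{\left(u,E \right)} = -2 + E u$ ($t{\left(u,E \right)} = -2 + u E = -2 + E u$)
$\left(t{\left(-3 + 3,A{\left(J,-4 \right)} \right)} - 5\right)^{2} = \left(\left(-2 + \left(- \frac{1}{3}\right) \left(-3\right) \left(-3 + 3\right)\right) - 5\right)^{2} = \left(\left(-2 + 1 \cdot 0\right) - 5\right)^{2} = \left(\left(-2 + 0\right) - 5\right)^{2} = \left(-2 - 5\right)^{2} = \left(-7\right)^{2} = 49$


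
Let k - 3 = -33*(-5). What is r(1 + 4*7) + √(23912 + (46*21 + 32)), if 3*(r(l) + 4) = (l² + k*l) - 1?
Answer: 1900 + √24910 ≈ 2057.8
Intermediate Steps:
k = 168 (k = 3 - 33*(-5) = 3 + 165 = 168)
r(l) = -13/3 + 56*l + l²/3 (r(l) = -4 + ((l² + 168*l) - 1)/3 = -4 + (-1 + l² + 168*l)/3 = -4 + (-⅓ + 56*l + l²/3) = -13/3 + 56*l + l²/3)
r(1 + 4*7) + √(23912 + (46*21 + 32)) = (-13/3 + 56*(1 + 4*7) + (1 + 4*7)²/3) + √(23912 + (46*21 + 32)) = (-13/3 + 56*(1 + 28) + (1 + 28)²/3) + √(23912 + (966 + 32)) = (-13/3 + 56*29 + (⅓)*29²) + √(23912 + 998) = (-13/3 + 1624 + (⅓)*841) + √24910 = (-13/3 + 1624 + 841/3) + √24910 = 1900 + √24910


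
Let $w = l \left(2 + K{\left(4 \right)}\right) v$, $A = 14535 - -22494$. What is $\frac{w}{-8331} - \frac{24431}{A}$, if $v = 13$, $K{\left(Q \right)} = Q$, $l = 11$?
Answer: $- \frac{78435181}{102829533} \approx -0.76277$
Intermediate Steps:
$A = 37029$ ($A = 14535 + 22494 = 37029$)
$w = 858$ ($w = 11 \left(2 + 4\right) 13 = 11 \cdot 6 \cdot 13 = 66 \cdot 13 = 858$)
$\frac{w}{-8331} - \frac{24431}{A} = \frac{858}{-8331} - \frac{24431}{37029} = 858 \left(- \frac{1}{8331}\right) - \frac{24431}{37029} = - \frac{286}{2777} - \frac{24431}{37029} = - \frac{78435181}{102829533}$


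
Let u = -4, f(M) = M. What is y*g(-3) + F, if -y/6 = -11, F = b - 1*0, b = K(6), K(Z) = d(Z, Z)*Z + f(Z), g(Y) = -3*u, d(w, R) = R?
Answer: 834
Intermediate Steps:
g(Y) = 12 (g(Y) = -3*(-4) = 12)
K(Z) = Z + Z² (K(Z) = Z*Z + Z = Z² + Z = Z + Z²)
b = 42 (b = 6*(1 + 6) = 6*7 = 42)
F = 42 (F = 42 - 1*0 = 42 + 0 = 42)
y = 66 (y = -6*(-11) = 66)
y*g(-3) + F = 66*12 + 42 = 792 + 42 = 834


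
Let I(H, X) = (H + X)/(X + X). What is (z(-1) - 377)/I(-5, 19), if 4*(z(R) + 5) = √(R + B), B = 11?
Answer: -7258/7 + 19*√10/28 ≈ -1034.7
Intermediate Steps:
z(R) = -5 + √(11 + R)/4 (z(R) = -5 + √(R + 11)/4 = -5 + √(11 + R)/4)
I(H, X) = (H + X)/(2*X) (I(H, X) = (H + X)/((2*X)) = (H + X)*(1/(2*X)) = (H + X)/(2*X))
(z(-1) - 377)/I(-5, 19) = ((-5 + √(11 - 1)/4) - 377)/(((½)*(-5 + 19)/19)) = ((-5 + √10/4) - 377)/(((½)*(1/19)*14)) = (-382 + √10/4)/(7/19) = (-382 + √10/4)*(19/7) = -7258/7 + 19*√10/28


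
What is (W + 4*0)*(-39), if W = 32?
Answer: -1248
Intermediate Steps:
(W + 4*0)*(-39) = (32 + 4*0)*(-39) = (32 + 0)*(-39) = 32*(-39) = -1248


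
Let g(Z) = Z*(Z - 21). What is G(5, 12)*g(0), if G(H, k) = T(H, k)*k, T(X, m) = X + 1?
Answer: 0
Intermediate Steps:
T(X, m) = 1 + X
g(Z) = Z*(-21 + Z)
G(H, k) = k*(1 + H) (G(H, k) = (1 + H)*k = k*(1 + H))
G(5, 12)*g(0) = (12*(1 + 5))*(0*(-21 + 0)) = (12*6)*(0*(-21)) = 72*0 = 0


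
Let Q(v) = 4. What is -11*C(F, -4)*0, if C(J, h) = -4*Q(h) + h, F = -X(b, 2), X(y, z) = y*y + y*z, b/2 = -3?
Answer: 0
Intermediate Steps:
b = -6 (b = 2*(-3) = -6)
X(y, z) = y² + y*z
F = -24 (F = -(-6)*(-6 + 2) = -(-6)*(-4) = -1*24 = -24)
C(J, h) = -16 + h (C(J, h) = -4*4 + h = -16 + h)
-11*C(F, -4)*0 = -11*(-16 - 4)*0 = -11*(-20)*0 = 220*0 = 0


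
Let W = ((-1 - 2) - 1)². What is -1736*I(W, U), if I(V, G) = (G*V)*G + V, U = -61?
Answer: -103382272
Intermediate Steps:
W = 16 (W = (-3 - 1)² = (-4)² = 16)
I(V, G) = V + V*G² (I(V, G) = V*G² + V = V + V*G²)
-1736*I(W, U) = -27776*(1 + (-61)²) = -27776*(1 + 3721) = -27776*3722 = -1736*59552 = -103382272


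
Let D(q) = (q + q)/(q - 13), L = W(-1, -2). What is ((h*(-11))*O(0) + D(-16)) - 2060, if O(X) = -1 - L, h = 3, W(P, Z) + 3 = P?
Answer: -62579/29 ≈ -2157.9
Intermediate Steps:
W(P, Z) = -3 + P
L = -4 (L = -3 - 1 = -4)
D(q) = 2*q/(-13 + q) (D(q) = (2*q)/(-13 + q) = 2*q/(-13 + q))
O(X) = 3 (O(X) = -1 - 1*(-4) = -1 + 4 = 3)
((h*(-11))*O(0) + D(-16)) - 2060 = ((3*(-11))*3 + 2*(-16)/(-13 - 16)) - 2060 = (-33*3 + 2*(-16)/(-29)) - 2060 = (-99 + 2*(-16)*(-1/29)) - 2060 = (-99 + 32/29) - 2060 = -2839/29 - 2060 = -62579/29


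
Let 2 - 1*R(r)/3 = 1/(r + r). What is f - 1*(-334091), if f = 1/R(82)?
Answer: 327743435/981 ≈ 3.3409e+5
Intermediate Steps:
R(r) = 6 - 3/(2*r) (R(r) = 6 - 3/(r + r) = 6 - 3*1/(2*r) = 6 - 3/(2*r))
f = 164/981 (f = 1/(6 - 3/2/82) = 1/(6 - 3/2*1/82) = 1/(6 - 3/164) = 1/(981/164) = 164/981 ≈ 0.16718)
f - 1*(-334091) = 164/981 - 1*(-334091) = 164/981 + 334091 = 327743435/981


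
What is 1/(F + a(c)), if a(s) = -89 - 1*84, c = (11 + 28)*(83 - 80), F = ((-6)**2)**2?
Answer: 1/1123 ≈ 0.00089047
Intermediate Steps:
F = 1296 (F = 36**2 = 1296)
c = 117 (c = 39*3 = 117)
a(s) = -173 (a(s) = -89 - 84 = -173)
1/(F + a(c)) = 1/(1296 - 173) = 1/1123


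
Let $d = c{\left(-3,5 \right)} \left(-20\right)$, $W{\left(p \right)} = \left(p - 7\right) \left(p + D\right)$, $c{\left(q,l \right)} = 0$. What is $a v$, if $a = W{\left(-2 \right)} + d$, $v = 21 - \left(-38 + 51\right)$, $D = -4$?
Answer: $432$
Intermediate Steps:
$W{\left(p \right)} = \left(-7 + p\right) \left(-4 + p\right)$ ($W{\left(p \right)} = \left(p - 7\right) \left(p - 4\right) = \left(-7 + p\right) \left(-4 + p\right)$)
$d = 0$ ($d = 0 \left(-20\right) = 0$)
$v = 8$ ($v = 21 - 13 = 8$)
$a = 54$ ($a = \left(28 + \left(-2\right)^{2} - -22\right) + 0 = \left(28 + 4 + 22\right) + 0 = 54 + 0 = 54$)
$a v = 54 \cdot 8 = 432$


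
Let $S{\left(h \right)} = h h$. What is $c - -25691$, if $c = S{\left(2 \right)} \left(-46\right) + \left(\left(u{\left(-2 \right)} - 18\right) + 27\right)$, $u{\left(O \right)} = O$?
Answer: $25514$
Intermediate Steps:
$S{\left(h \right)} = h^{2}$
$c = -177$ ($c = 2^{2} \left(-46\right) + \left(\left(-2 - 18\right) + 27\right) = 4 \left(-46\right) + \left(-20 + 27\right) = -184 + 7 = -177$)
$c - -25691 = -177 - -25691 = -177 + 25691 = 25514$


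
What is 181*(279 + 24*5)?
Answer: 72219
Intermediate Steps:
181*(279 + 24*5) = 181*(279 + 120) = 181*399 = 72219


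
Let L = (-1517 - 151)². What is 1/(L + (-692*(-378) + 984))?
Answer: 1/3044784 ≈ 3.2843e-7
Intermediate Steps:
L = 2782224 (L = (-1668)² = 2782224)
1/(L + (-692*(-378) + 984)) = 1/(2782224 + (-692*(-378) + 984)) = 1/(2782224 + (261576 + 984)) = 1/(2782224 + 262560) = 1/3044784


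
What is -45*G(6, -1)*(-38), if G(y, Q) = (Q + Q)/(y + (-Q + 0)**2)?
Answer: -3420/7 ≈ -488.57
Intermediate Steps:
G(y, Q) = 2*Q/(y + Q**2) (G(y, Q) = (2*Q)/(y + (-Q)**2) = (2*Q)/(y + Q**2) = 2*Q/(y + Q**2))
-45*G(6, -1)*(-38) = -90*(-1)/(6 + (-1)**2)*(-38) = -90*(-1)/(6 + 1)*(-38) = -90*(-1)/7*(-38) = -45*(-2/7)*(-38) = (90/7)*(-38) = -3420/7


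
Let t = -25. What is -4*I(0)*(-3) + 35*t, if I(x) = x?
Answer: -875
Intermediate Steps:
-4*I(0)*(-3) + 35*t = -4*0*(-3) + 35*(-25) = 0*(-3) - 875 = 0 - 875 = -875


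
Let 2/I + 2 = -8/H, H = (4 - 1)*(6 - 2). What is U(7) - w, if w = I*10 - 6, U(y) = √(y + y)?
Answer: 27/2 + √14 ≈ 17.242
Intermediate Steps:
H = 12 (H = 3*4 = 12)
I = -¾ (I = 2/(-2 - 8/12) = 2/(-2 - 8*1/12) = 2/(-2 - ⅔) = 2/(-8/3) = 2*(-3/8) = -¾ ≈ -0.75000)
U(y) = √2*√y (U(y) = √(2*y) = √2*√y)
w = -27/2 (w = -¾*10 - 6 = -15/2 - 6 = -27/2 ≈ -13.500)
U(7) - w = √2*√7 - 1*(-27/2) = √14 + 27/2 = 27/2 + √14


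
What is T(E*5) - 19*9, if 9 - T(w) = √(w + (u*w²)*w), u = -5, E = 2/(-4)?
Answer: -162 - 11*√10/4 ≈ -170.70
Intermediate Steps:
E = -½ (E = 2*(-¼) = -½ ≈ -0.50000)
T(w) = 9 - √(w - 5*w³) (T(w) = 9 - √(w + (-5*w²)*w) = 9 - √(w - 5*w³))
T(E*5) - 19*9 = (9 - √(-½*5 - 5*(-½*5)³)) - 19*9 = (9 - √(-5/2 - 5*(-5/2)³)) - 171 = (9 - √(-5/2 - 5*(-125/8))) - 171 = (9 - √(-5/2 + 625/8)) - 171 = (9 - √(605/8)) - 171 = (9 - 11*√10/4) - 171 = -162 - 11*√10/4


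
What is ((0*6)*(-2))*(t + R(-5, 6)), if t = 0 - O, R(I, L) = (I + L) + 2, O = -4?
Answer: 0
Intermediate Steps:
R(I, L) = 2 + I + L
t = 4 (t = 0 - 1*(-4) = 0 + 4 = 4)
((0*6)*(-2))*(t + R(-5, 6)) = ((0*6)*(-2))*(4 + (2 - 5 + 6)) = (0*(-2))*(4 + 3) = 0*7 = 0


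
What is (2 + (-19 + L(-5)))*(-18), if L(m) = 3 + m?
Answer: 342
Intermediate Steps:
(2 + (-19 + L(-5)))*(-18) = (2 + (-19 + (3 - 5)))*(-18) = (2 + (-19 - 2))*(-18) = (2 - 21)*(-18) = -19*(-18) = 342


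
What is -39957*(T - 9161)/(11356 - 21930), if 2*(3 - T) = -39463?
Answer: 844970679/21148 ≈ 39955.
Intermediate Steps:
T = 39469/2 (T = 3 - 1/2*(-39463) = 3 + 39463/2 = 39469/2 ≈ 19735.)
-39957*(T - 9161)/(11356 - 21930) = -39957*(39469/2 - 9161)/(11356 - 21930) = -39957/((-10574/21147/2)) = -39957/((-10574*2/21147)) = -39957/(-21148/21147) = -39957*(-21147/21148) = 844970679/21148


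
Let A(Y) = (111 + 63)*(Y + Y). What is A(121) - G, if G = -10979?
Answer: 53087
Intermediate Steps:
A(Y) = 348*Y (A(Y) = 174*(2*Y) = 348*Y)
A(121) - G = 348*121 - 1*(-10979) = 42108 + 10979 = 53087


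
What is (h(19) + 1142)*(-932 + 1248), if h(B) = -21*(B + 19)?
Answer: 108704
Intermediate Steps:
h(B) = -399 - 21*B (h(B) = -21*(19 + B) = -399 - 21*B)
(h(19) + 1142)*(-932 + 1248) = ((-399 - 21*19) + 1142)*(-932 + 1248) = ((-399 - 399) + 1142)*316 = (-798 + 1142)*316 = 344*316 = 108704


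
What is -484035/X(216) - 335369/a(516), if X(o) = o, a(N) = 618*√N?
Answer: -161345/72 - 335369*√129/159444 ≈ -2264.8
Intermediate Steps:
-484035/X(216) - 335369/a(516) = -484035/216 - 335369*√129/159444 = -484035*1/216 - 335369*√129/159444 = -161345/72 - 335369*√129/159444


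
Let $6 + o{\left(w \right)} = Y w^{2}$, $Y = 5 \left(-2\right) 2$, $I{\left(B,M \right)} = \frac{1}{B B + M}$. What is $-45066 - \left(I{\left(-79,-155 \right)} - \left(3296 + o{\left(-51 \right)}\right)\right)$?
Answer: $- \frac{570842457}{6086} \approx -93796.0$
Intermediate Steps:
$I{\left(B,M \right)} = \frac{1}{M + B^{2}}$ ($I{\left(B,M \right)} = \frac{1}{B^{2} + M} = \frac{1}{M + B^{2}}$)
$Y = -20$ ($Y = \left(-10\right) 2 = -20$)
$o{\left(w \right)} = -6 - 20 w^{2}$
$-45066 - \left(I{\left(-79,-155 \right)} - \left(3296 + o{\left(-51 \right)}\right)\right) = -45066 - \left(\frac{1}{-155 + \left(-79\right)^{2}} - \left(3296 - \left(6 + 20 \left(-51\right)^{2}\right)\right)\right) = -45066 - \left(\frac{1}{-155 + 6241} - \left(3296 - 52026\right)\right) = -45066 - \left(\frac{1}{6086} - \left(3296 - 52026\right)\right) = -45066 - \left(\frac{1}{6086} - -48730\right) = -45066 - \left(\frac{1}{6086} + 48730\right) = -45066 - \frac{296570781}{6086} = - \frac{570842457}{6086}$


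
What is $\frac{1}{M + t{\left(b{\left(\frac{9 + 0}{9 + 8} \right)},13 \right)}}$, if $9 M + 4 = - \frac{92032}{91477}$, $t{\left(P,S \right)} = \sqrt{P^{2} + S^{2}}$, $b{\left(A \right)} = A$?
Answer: $\frac{188509398210}{57265193129101} + \frac{39871256697 \sqrt{48922}}{114530386258202} \approx 0.080292$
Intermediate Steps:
$M = - \frac{457940}{823293}$ ($M = - \frac{4}{9} + \frac{\left(-92032\right) \frac{1}{91477}}{9} = - \frac{4}{9} + \frac{1}{9} \left(- \frac{92032}{91477}\right) = - \frac{4}{9} - \frac{92032}{823293} = - \frac{457940}{823293} \approx -0.55623$)
$\frac{1}{M + t{\left(b{\left(\frac{9 + 0}{9 + 8} \right)},13 \right)}} = \frac{1}{- \frac{457940}{823293} + \sqrt{\left(\frac{9 + 0}{9 + 8}\right)^{2} + 13^{2}}} = \frac{1}{- \frac{457940}{823293} + \sqrt{\left(\frac{9}{17}\right)^{2} + 169}} = \frac{1}{- \frac{457940}{823293} + \sqrt{\frac{81}{289} + 169}} = \frac{1}{- \frac{457940}{823293} + \sqrt{\frac{48922}{289}}} = \frac{1}{- \frac{457940}{823293} + \frac{\sqrt{48922}}{17}}$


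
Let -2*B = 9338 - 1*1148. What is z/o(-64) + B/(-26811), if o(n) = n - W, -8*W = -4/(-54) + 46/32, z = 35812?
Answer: -368599382683/656961849 ≈ -561.07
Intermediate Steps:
B = -4095 (B = -(9338 - 1*1148)/2 = -(9338 - 1148)/2 = -½*8190 = -4095)
W = -653/3456 (W = -(-4/(-54) + 46/32)/8 = -(-4*(-1/54) + 46*(1/32))/8 = -(2/27 + 23/16)/8 = -⅛*653/432 = -653/3456 ≈ -0.18895)
o(n) = 653/3456 + n (o(n) = n - 1*(-653/3456) = n + 653/3456 = 653/3456 + n)
z/o(-64) + B/(-26811) = 35812/(653/3456 - 64) - 4095/(-26811) = 35812/(-220531/3456) - 4095*(-1/26811) = 35812*(-3456/220531) + 455/2979 = -123766272/220531 + 455/2979 = -368599382683/656961849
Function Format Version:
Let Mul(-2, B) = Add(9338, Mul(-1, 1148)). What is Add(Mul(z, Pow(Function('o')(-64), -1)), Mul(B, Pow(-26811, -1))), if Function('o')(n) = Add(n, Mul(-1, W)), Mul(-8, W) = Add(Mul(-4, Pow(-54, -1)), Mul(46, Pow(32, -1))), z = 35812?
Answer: Rational(-368599382683, 656961849) ≈ -561.07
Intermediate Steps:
B = -4095 (B = Mul(Rational(-1, 2), Add(9338, Mul(-1, 1148))) = Mul(Rational(-1, 2), Add(9338, -1148)) = Mul(Rational(-1, 2), 8190) = -4095)
W = Rational(-653, 3456) (W = Mul(Rational(-1, 8), Add(Mul(-4, Pow(-54, -1)), Mul(46, Pow(32, -1)))) = Mul(Rational(-1, 8), Add(Mul(-4, Rational(-1, 54)), Mul(46, Rational(1, 32)))) = Mul(Rational(-1, 8), Add(Rational(2, 27), Rational(23, 16))) = Mul(Rational(-1, 8), Rational(653, 432)) = Rational(-653, 3456) ≈ -0.18895)
Function('o')(n) = Add(Rational(653, 3456), n) (Function('o')(n) = Add(n, Mul(-1, Rational(-653, 3456))) = Add(n, Rational(653, 3456)) = Add(Rational(653, 3456), n))
Add(Mul(z, Pow(Function('o')(-64), -1)), Mul(B, Pow(-26811, -1))) = Add(Mul(35812, Pow(Add(Rational(653, 3456), -64), -1)), Mul(-4095, Pow(-26811, -1))) = Add(Mul(35812, Pow(Rational(-220531, 3456), -1)), Mul(-4095, Rational(-1, 26811))) = Add(Mul(35812, Rational(-3456, 220531)), Rational(455, 2979)) = Add(Rational(-123766272, 220531), Rational(455, 2979)) = Rational(-368599382683, 656961849)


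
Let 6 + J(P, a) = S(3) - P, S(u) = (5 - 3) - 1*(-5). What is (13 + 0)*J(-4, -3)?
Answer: 65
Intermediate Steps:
S(u) = 7 (S(u) = 2 + 5 = 7)
J(P, a) = 1 - P (J(P, a) = -6 + (7 - P) = 1 - P)
(13 + 0)*J(-4, -3) = (13 + 0)*(1 - 1*(-4)) = 13*(1 + 4) = 13*5 = 65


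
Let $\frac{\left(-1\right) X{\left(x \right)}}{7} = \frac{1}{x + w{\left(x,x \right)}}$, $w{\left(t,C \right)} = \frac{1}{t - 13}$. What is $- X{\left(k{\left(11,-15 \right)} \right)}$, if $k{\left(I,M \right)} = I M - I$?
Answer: $- \frac{1323}{33265} \approx -0.039772$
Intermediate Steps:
$k{\left(I,M \right)} = - I + I M$
$w{\left(t,C \right)} = \frac{1}{-13 + t}$
$X{\left(x \right)} = - \frac{7}{x + \frac{1}{-13 + x}}$
$- X{\left(k{\left(11,-15 \right)} \right)} = - \frac{7 \left(13 - 11 \left(-1 - 15\right)\right)}{1 + 11 \left(-1 - 15\right) \left(-13 + 11 \left(-1 - 15\right)\right)} = - \frac{7 \left(13 - 11 \left(-16\right)\right)}{1 + 11 \left(-16\right) \left(-13 + 11 \left(-16\right)\right)} = - \frac{7 \left(13 - -176\right)}{1 - 176 \left(-13 - 176\right)} = - \frac{7 \left(13 + 176\right)}{1 - -33264} = - \frac{7 \cdot 189}{1 + 33264} = - \frac{7 \cdot 189}{33265} = \left(-1\right) \frac{1323}{33265} = - \frac{1323}{33265}$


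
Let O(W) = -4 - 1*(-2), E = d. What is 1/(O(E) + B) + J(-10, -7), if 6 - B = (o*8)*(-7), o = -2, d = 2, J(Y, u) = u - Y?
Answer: 323/108 ≈ 2.9907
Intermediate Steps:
E = 2
O(W) = -2 (O(W) = -4 + 2 = -2)
B = -106 (B = 6 - (-2*8)*(-7) = 6 - (-16)*(-7) = 6 - 1*112 = 6 - 112 = -106)
1/(O(E) + B) + J(-10, -7) = 1/(-2 - 106) + (-7 - 1*(-10)) = 1/(-108) + (-7 + 10) = -1/108 + 3 = 323/108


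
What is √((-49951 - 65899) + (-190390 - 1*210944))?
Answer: 8*I*√8081 ≈ 719.16*I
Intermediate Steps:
√((-49951 - 65899) + (-190390 - 1*210944)) = √(-115850 + (-190390 - 210944)) = √(-115850 - 401334) = √(-517184) = 8*I*√8081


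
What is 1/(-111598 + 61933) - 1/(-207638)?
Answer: -157973/10312341270 ≈ -1.5319e-5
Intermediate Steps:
1/(-111598 + 61933) - 1/(-207638) = 1/(-49665) - 1*(-1/207638) = -1/49665 + 1/207638 = -157973/10312341270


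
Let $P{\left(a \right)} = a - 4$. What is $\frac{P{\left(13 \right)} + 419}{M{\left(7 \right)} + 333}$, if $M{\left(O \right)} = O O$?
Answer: $\frac{214}{191} \approx 1.1204$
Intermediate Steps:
$P{\left(a \right)} = -4 + a$
$M{\left(O \right)} = O^{2}$
$\frac{P{\left(13 \right)} + 419}{M{\left(7 \right)} + 333} = \frac{\left(-4 + 13\right) + 419}{7^{2} + 333} = \frac{9 + 419}{49 + 333} = \frac{428}{382} = 428 \cdot \frac{1}{382} = \frac{214}{191}$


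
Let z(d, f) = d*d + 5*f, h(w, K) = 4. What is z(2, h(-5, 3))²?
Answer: 576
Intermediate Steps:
z(d, f) = d² + 5*f
z(2, h(-5, 3))² = (2² + 5*4)² = (4 + 20)² = 24² = 576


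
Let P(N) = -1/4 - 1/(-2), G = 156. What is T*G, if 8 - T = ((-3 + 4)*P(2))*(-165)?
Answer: 7683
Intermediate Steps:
P(N) = ¼ (P(N) = -1*¼ - 1*(-½) = -¼ + ½ = ¼)
T = 197/4 (T = 8 - (-3 + 4)*(¼)*(-165) = 8 - 1*(¼)*(-165) = 8 - (-165)/4 = 8 - 1*(-165/4) = 8 + 165/4 = 197/4 ≈ 49.250)
T*G = (197/4)*156 = 7683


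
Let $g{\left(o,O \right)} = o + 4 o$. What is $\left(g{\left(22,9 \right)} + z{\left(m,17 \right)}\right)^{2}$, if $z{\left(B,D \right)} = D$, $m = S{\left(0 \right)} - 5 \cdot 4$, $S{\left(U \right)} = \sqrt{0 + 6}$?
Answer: $16129$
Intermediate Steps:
$S{\left(U \right)} = \sqrt{6}$
$g{\left(o,O \right)} = 5 o$
$m = -20 + \sqrt{6}$ ($m = \sqrt{6} - 5 \cdot 4 = \sqrt{6} - 20 = -20 + \sqrt{6} \approx -17.551$)
$\left(g{\left(22,9 \right)} + z{\left(m,17 \right)}\right)^{2} = \left(5 \cdot 22 + 17\right)^{2} = \left(110 + 17\right)^{2} = 127^{2} = 16129$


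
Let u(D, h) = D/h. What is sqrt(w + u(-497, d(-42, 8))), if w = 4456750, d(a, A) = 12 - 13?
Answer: 17*sqrt(15423) ≈ 2111.2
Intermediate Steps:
d(a, A) = -1
sqrt(w + u(-497, d(-42, 8))) = sqrt(4456750 - 497/(-1)) = sqrt(4456750 - 497*(-1)) = sqrt(4456750 + 497) = sqrt(4457247) = 17*sqrt(15423)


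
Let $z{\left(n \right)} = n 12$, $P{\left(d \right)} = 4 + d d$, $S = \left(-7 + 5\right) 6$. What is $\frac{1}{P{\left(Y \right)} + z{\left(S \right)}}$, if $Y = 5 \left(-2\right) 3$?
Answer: $\frac{1}{760} \approx 0.0013158$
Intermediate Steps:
$Y = -30$ ($Y = \left(-10\right) 3 = -30$)
$S = -12$ ($S = \left(-2\right) 6 = -12$)
$P{\left(d \right)} = 4 + d^{2}$
$z{\left(n \right)} = 12 n$
$\frac{1}{P{\left(Y \right)} + z{\left(S \right)}} = \frac{1}{\left(4 + \left(-30\right)^{2}\right) + 12 \left(-12\right)} = \frac{1}{\left(4 + 900\right) - 144} = \frac{1}{904 - 144} = \frac{1}{760}$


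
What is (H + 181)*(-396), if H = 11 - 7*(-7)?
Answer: -95436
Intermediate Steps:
H = 60 (H = 11 + 49 = 60)
(H + 181)*(-396) = (60 + 181)*(-396) = 241*(-396) = -95436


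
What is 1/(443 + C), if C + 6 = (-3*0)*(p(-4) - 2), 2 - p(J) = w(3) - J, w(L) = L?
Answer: 1/437 ≈ 0.0022883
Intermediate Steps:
p(J) = -1 + J (p(J) = 2 - (3 - J) = 2 + (-3 + J) = -1 + J)
C = -6 (C = -6 + (-3*0)*((-1 - 4) - 2) = -6 + 0*(-5 - 2) = -6 + 0*(-7) = -6 + 0 = -6)
1/(443 + C) = 1/(443 - 6) = 1/437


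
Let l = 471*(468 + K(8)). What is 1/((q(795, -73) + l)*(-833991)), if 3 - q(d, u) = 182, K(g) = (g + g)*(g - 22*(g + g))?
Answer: 1/1978339240785 ≈ 5.0547e-13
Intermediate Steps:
K(g) = -86*g² (K(g) = (2*g)*(g - 44*g) = (2*g)*(-43*g) = -86*g²)
q(d, u) = -179 (q(d, u) = 3 - 1*182 = 3 - 182 = -179)
l = -2371956 (l = 471*(468 - 86*8²) = 471*(468 - 86*64) = 471*(468 - 5504) = 471*(-5036) = -2371956)
1/((q(795, -73) + l)*(-833991)) = 1/(-179 - 2371956*(-833991)) = -1/833991/(-2372135) = -1/2372135*(-1/833991) = 1/1978339240785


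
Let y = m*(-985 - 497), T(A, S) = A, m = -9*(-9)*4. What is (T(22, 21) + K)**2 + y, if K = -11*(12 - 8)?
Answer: -479684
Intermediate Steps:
m = 324 (m = 81*4 = 324)
K = -44 (K = -11*4 = -44)
y = -480168 (y = 324*(-985 - 497) = 324*(-1482) = -480168)
(T(22, 21) + K)**2 + y = (22 - 44)**2 - 480168 = (-22)**2 - 480168 = 484 - 480168 = -479684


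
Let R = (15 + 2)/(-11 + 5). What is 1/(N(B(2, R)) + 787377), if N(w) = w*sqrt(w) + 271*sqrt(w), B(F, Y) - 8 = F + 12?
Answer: 787377/619960651451 - 293*sqrt(22)/619960651451 ≈ 1.2678e-6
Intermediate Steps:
R = -17/6 (R = 17/(-6) = 17*(-1/6) = -17/6 ≈ -2.8333)
B(F, Y) = 20 + F (B(F, Y) = 8 + (F + 12) = 8 + (12 + F) = 20 + F)
N(w) = w**(3/2) + 271*sqrt(w)
1/(N(B(2, R)) + 787377) = 1/(sqrt(20 + 2)*(271 + (20 + 2)) + 787377) = 1/(sqrt(22)*(271 + 22) + 787377) = 1/(sqrt(22)*293 + 787377) = 1/(293*sqrt(22) + 787377) = 1/(787377 + 293*sqrt(22))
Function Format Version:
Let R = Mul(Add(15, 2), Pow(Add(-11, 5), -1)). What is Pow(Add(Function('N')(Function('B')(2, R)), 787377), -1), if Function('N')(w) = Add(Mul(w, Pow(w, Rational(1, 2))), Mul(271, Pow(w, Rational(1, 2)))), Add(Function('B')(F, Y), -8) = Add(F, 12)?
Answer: Add(Rational(787377, 619960651451), Mul(Rational(-293, 619960651451), Pow(22, Rational(1, 2)))) ≈ 1.2678e-6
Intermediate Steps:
R = Rational(-17, 6) (R = Mul(17, Pow(-6, -1)) = Mul(17, Rational(-1, 6)) = Rational(-17, 6) ≈ -2.8333)
Function('B')(F, Y) = Add(20, F) (Function('B')(F, Y) = Add(8, Add(F, 12)) = Add(8, Add(12, F)) = Add(20, F))
Function('N')(w) = Add(Pow(w, Rational(3, 2)), Mul(271, Pow(w, Rational(1, 2))))
Pow(Add(Function('N')(Function('B')(2, R)), 787377), -1) = Pow(Add(Mul(Pow(Add(20, 2), Rational(1, 2)), Add(271, Add(20, 2))), 787377), -1) = Pow(Add(Mul(Pow(22, Rational(1, 2)), Add(271, 22)), 787377), -1) = Pow(Add(Mul(Pow(22, Rational(1, 2)), 293), 787377), -1) = Pow(Add(Mul(293, Pow(22, Rational(1, 2))), 787377), -1) = Pow(Add(787377, Mul(293, Pow(22, Rational(1, 2)))), -1)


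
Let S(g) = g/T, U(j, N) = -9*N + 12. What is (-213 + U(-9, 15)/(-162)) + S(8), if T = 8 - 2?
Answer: -11389/54 ≈ -210.91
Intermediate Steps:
T = 6
U(j, N) = 12 - 9*N
S(g) = g/6
(-213 + U(-9, 15)/(-162)) + S(8) = (-213 + (12 - 9*15)/(-162)) + (1/6)*8 = (-213 + (12 - 135)*(-1/162)) + 4/3 = (-213 - 123*(-1/162)) + 4/3 = (-213 + 41/54) + 4/3 = -11461/54 + 4/3 = -11389/54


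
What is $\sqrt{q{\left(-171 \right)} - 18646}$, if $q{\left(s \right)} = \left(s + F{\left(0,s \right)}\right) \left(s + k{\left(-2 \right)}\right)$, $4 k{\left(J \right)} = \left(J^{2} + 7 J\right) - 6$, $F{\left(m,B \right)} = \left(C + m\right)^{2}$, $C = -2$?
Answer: $\sqrt{10579} \approx 102.85$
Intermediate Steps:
$F{\left(m,B \right)} = \left(-2 + m\right)^{2}$
$k{\left(J \right)} = - \frac{3}{2} + \frac{J^{2}}{4} + \frac{7 J}{4}$ ($k{\left(J \right)} = \frac{\left(J^{2} + 7 J\right) - 6}{4} = \frac{-6 + J^{2} + 7 J}{4} = - \frac{3}{2} + \frac{J^{2}}{4} + \frac{7 J}{4}$)
$q{\left(s \right)} = \left(-4 + s\right) \left(4 + s\right)$ ($q{\left(s \right)} = \left(s + \left(-2 + 0\right)^{2}\right) \left(s + \left(- \frac{3}{2} + \frac{\left(-2\right)^{2}}{4} + \frac{7}{4} \left(-2\right)\right)\right) = \left(s + \left(-2\right)^{2}\right) \left(s - 4\right) = \left(s + 4\right) \left(s - 4\right) = \left(4 + s\right) \left(s - 4\right) = \left(4 + s\right) \left(-4 + s\right) = \left(-4 + s\right) \left(4 + s\right)$)
$\sqrt{q{\left(-171 \right)} - 18646} = \sqrt{\left(-16 + \left(-171\right)^{2}\right) - 18646} = \sqrt{\left(-16 + 29241\right) - 18646} = \sqrt{29225 - 18646} = \sqrt{10579}$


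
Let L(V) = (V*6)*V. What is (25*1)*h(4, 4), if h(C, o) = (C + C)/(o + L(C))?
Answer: 2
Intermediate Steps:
L(V) = 6*V**2 (L(V) = (6*V)*V = 6*V**2)
h(C, o) = 2*C/(o + 6*C**2) (h(C, o) = (C + C)/(o + 6*C**2) = (2*C)/(o + 6*C**2) = 2*C/(o + 6*C**2))
(25*1)*h(4, 4) = (25*1)*(2*4/(4 + 6*4**2)) = 25*(2*4/(4 + 6*16)) = 25*(2*4/(4 + 96)) = 25*(2*4/100) = 25*(2*4*(1/100)) = 25*(2/25) = 2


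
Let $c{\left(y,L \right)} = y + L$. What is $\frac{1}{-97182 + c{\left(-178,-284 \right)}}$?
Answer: $- \frac{1}{97644} \approx -1.0241 \cdot 10^{-5}$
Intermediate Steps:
$c{\left(y,L \right)} = L + y$
$\frac{1}{-97182 + c{\left(-178,-284 \right)}} = \frac{1}{-97182 - 462} = \frac{1}{-97644} = - \frac{1}{97644}$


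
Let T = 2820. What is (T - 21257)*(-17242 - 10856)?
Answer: 518042826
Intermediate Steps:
(T - 21257)*(-17242 - 10856) = (2820 - 21257)*(-17242 - 10856) = -18437*(-28098) = 518042826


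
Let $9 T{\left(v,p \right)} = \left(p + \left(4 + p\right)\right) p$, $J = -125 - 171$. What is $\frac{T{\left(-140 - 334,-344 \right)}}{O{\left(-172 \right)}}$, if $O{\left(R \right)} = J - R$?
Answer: $- \frac{6536}{31} \approx -210.84$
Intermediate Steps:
$J = -296$ ($J = -125 - 171 = -296$)
$T{\left(v,p \right)} = \frac{p \left(4 + 2 p\right)}{9}$ ($T{\left(v,p \right)} = \frac{\left(p + \left(4 + p\right)\right) p}{9} = \frac{\left(4 + 2 p\right) p}{9} = \frac{p \left(4 + 2 p\right)}{9}$)
$O{\left(R \right)} = -296 - R$
$\frac{T{\left(-140 - 334,-344 \right)}}{O{\left(-172 \right)}} = \frac{\frac{2}{9} \left(-344\right) \left(2 - 344\right)}{-296 - -172} = \frac{\frac{2}{9} \left(-344\right) \left(-342\right)}{-296 + 172} = \frac{26144}{-124} = 26144 \left(- \frac{1}{124}\right) = - \frac{6536}{31}$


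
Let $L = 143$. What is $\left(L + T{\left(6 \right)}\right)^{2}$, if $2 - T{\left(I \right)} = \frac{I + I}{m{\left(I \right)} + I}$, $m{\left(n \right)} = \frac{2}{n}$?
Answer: $\frac{7392961}{361} \approx 20479.0$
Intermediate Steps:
$T{\left(I \right)} = 2 - \frac{2 I}{I + \frac{2}{I}}$ ($T{\left(I \right)} = 2 - \frac{I + I}{\frac{2}{I} + I} = 2 - \frac{2 I}{I + \frac{2}{I}}$)
$\left(L + T{\left(6 \right)}\right)^{2} = \left(143 + \frac{4}{2 + 6^{2}}\right)^{2} = \left(143 + \frac{4}{2 + 36}\right)^{2} = \left(143 + \frac{4}{38}\right)^{2} = \left(143 + 4 \cdot \frac{1}{38}\right)^{2} = \left(143 + \frac{2}{19}\right)^{2} = \left(\frac{2719}{19}\right)^{2} = \frac{7392961}{361}$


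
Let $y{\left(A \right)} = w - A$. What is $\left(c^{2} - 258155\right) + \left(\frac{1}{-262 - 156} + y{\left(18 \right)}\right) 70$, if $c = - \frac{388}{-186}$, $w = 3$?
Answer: $- \frac{468542022196}{1807641} \approx -2.592 \cdot 10^{5}$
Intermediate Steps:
$c = \frac{194}{93}$ ($c = \left(-388\right) \left(- \frac{1}{186}\right) = \frac{194}{93} \approx 2.086$)
$y{\left(A \right)} = 3 - A$
$\left(c^{2} - 258155\right) + \left(\frac{1}{-262 - 156} + y{\left(18 \right)}\right) 70 = \left(\left(\frac{194}{93}\right)^{2} - 258155\right) + \left(\frac{1}{-262 - 156} + \left(3 - 18\right)\right) 70 = \left(\frac{37636}{8649} - 258155\right) + \left(\frac{1}{-418} + \left(3 - 18\right)\right) 70 = - \frac{2232744959}{8649} + \left(- \frac{1}{418} - 15\right) 70 = - \frac{2232744959}{8649} - \frac{219485}{209} = - \frac{468542022196}{1807641}$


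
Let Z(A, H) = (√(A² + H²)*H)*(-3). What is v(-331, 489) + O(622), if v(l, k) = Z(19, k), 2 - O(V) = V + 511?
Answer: -1131 - 1467*√239482 ≈ -7.1904e+5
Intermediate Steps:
Z(A, H) = -3*H*√(A² + H²) (Z(A, H) = (H*√(A² + H²))*(-3) = -3*H*√(A² + H²))
O(V) = -509 - V (O(V) = 2 - (V + 511) = 2 - (511 + V) = 2 + (-511 - V) = -509 - V)
v(l, k) = -3*k*√(361 + k²) (v(l, k) = -3*k*√(19² + k²) = -3*k*√(361 + k²))
v(-331, 489) + O(622) = -3*489*√(361 + 489²) + (-509 - 1*622) = -3*489*√(361 + 239121) + (-509 - 622) = -3*489*√239482 - 1131 = -1467*√239482 - 1131 = -1131 - 1467*√239482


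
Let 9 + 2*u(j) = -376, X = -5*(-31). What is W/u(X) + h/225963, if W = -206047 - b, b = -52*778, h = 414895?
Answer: 74994612841/86995755 ≈ 862.05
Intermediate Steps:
X = 155
u(j) = -385/2 (u(j) = -9/2 + (½)*(-376) = -9/2 - 188 = -385/2)
b = -40456
W = -165591 (W = -206047 - 1*(-40456) = -206047 + 40456 = -165591)
W/u(X) + h/225963 = -165591/(-385/2) + 414895/225963 = -165591*(-2/385) + 414895*(1/225963) = 331182/385 + 414895/225963 = 74994612841/86995755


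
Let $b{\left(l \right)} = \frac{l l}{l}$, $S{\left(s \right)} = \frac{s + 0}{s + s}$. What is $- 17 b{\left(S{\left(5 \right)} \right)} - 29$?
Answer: $- \frac{75}{2} \approx -37.5$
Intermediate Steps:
$S{\left(s \right)} = \frac{1}{2}$ ($S{\left(s \right)} = \frac{s}{2 s} = s \frac{1}{2 s} = \frac{1}{2}$)
$b{\left(l \right)} = l$ ($b{\left(l \right)} = \frac{l^{2}}{l} = l$)
$- 17 b{\left(S{\left(5 \right)} \right)} - 29 = \left(-17\right) \frac{1}{2} - 29 = - \frac{17}{2} - 29 = - \frac{75}{2}$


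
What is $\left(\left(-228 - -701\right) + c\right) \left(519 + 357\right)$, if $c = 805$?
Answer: $1119528$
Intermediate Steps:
$\left(\left(-228 - -701\right) + c\right) \left(519 + 357\right) = \left(\left(-228 - -701\right) + 805\right) \left(519 + 357\right) = \left(\left(-228 + 701\right) + 805\right) 876 = \left(473 + 805\right) 876 = 1278 \cdot 876 = 1119528$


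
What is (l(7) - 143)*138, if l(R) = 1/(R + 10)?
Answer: -335340/17 ≈ -19726.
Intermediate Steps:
l(R) = 1/(10 + R)
(l(7) - 143)*138 = (1/(10 + 7) - 143)*138 = (1/17 - 143)*138 = -2430/17*138 = -335340/17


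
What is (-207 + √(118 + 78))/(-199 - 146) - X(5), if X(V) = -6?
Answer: 2263/345 ≈ 6.5594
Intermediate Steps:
(-207 + √(118 + 78))/(-199 - 146) - X(5) = (-207 + √(118 + 78))/(-199 - 146) - 1*(-6) = (-207 + √196)/(-345) + 6 = (-207 + 14)*(-1/345) + 6 = -193*(-1/345) + 6 = 193/345 + 6 = 2263/345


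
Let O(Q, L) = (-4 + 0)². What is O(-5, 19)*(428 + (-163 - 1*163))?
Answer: 1632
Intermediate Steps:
O(Q, L) = 16 (O(Q, L) = (-4)² = 16)
O(-5, 19)*(428 + (-163 - 1*163)) = 16*(428 + (-163 - 1*163)) = 16*(428 + (-163 - 163)) = 16*(428 - 326) = 16*102 = 1632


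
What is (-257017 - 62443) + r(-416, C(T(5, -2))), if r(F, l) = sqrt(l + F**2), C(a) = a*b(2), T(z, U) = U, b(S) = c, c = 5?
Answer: -319460 + sqrt(173046) ≈ -3.1904e+5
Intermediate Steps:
b(S) = 5
C(a) = 5*a (C(a) = a*5 = 5*a)
(-257017 - 62443) + r(-416, C(T(5, -2))) = (-257017 - 62443) + sqrt(5*(-2) + (-416)**2) = -319460 + sqrt(-10 + 173056) = -319460 + sqrt(173046)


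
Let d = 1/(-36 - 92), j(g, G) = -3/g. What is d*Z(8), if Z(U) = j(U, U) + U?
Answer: -61/1024 ≈ -0.059570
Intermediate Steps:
d = -1/128 (d = 1/(-128) = -1/128 ≈ -0.0078125)
Z(U) = U - 3/U (Z(U) = -3/U + U = U - 3/U)
d*Z(8) = -(8 - 3/8)/128 = -1/128*61/8 = -61/1024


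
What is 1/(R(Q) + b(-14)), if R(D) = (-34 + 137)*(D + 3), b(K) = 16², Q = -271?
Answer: -1/27348 ≈ -3.6566e-5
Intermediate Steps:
b(K) = 256
R(D) = 309 + 103*D (R(D) = 103*(3 + D) = 309 + 103*D)
1/(R(Q) + b(-14)) = 1/((309 + 103*(-271)) + 256) = 1/((309 - 27913) + 256) = 1/(-27604 + 256) = 1/(-27348) = -1/27348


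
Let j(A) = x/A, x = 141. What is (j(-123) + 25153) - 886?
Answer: 994900/41 ≈ 24266.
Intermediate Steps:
j(A) = 141/A
(j(-123) + 25153) - 886 = (141/(-123) + 25153) - 886 = (141*(-1/123) + 25153) - 886 = (-47/41 + 25153) - 886 = 1031226/41 - 886 = 994900/41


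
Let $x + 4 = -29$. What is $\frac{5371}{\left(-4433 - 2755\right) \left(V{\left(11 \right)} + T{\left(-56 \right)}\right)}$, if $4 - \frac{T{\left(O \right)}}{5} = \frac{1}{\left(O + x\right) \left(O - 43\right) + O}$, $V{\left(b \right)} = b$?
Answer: $- \frac{9404621}{390164640} \approx -0.024104$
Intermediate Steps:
$x = -33$ ($x = -4 - 29 = -33$)
$T{\left(O \right)} = 20 - \frac{5}{O + \left(-43 + O\right) \left(-33 + O\right)}$ ($T{\left(O \right)} = 20 - \frac{5}{\left(O - 33\right) \left(O - 43\right) + O} = 20 - \frac{5}{\left(-33 + O\right) \left(-43 + O\right) + O} = 20 - \frac{5}{\left(-43 + O\right) \left(-33 + O\right) + O} = 20 - \frac{5}{O + \left(-43 + O\right) \left(-33 + O\right)}$)
$\frac{5371}{\left(-4433 - 2755\right) \left(V{\left(11 \right)} + T{\left(-56 \right)}\right)} = \frac{5371}{\left(-4433 - 2755\right) \left(11 + \frac{5 \left(5675 - -16800 + 4 \left(-56\right)^{2}\right)}{1419 + \left(-56\right)^{2} - -4200}\right)} = \frac{5371}{\left(-7188\right) \left(11 + \frac{5 \left(5675 + 16800 + 4 \cdot 3136\right)}{1419 + 3136 + 4200}\right)} = \frac{5371}{\left(-7188\right) \left(11 + \frac{5 \left(5675 + 16800 + 12544\right)}{8755}\right)} = \frac{5371}{\left(-7188\right) \left(11 + 5 \cdot \frac{1}{8755} \cdot 35019\right)} = \frac{5371}{\left(-7188\right) \left(11 + \frac{35019}{1751}\right)} = \frac{5371}{\left(-7188\right) \frac{54280}{1751}} = \frac{5371}{- \frac{390164640}{1751}} = 5371 \left(- \frac{1751}{390164640}\right) = - \frac{9404621}{390164640}$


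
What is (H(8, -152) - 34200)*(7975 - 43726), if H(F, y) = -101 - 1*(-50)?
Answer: 1224507501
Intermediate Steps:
H(F, y) = -51 (H(F, y) = -101 + 50 = -51)
(H(8, -152) - 34200)*(7975 - 43726) = (-51 - 34200)*(7975 - 43726) = -34251*(-35751) = 1224507501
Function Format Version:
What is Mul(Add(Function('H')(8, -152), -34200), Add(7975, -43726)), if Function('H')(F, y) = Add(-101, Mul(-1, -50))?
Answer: 1224507501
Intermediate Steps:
Function('H')(F, y) = -51 (Function('H')(F, y) = Add(-101, 50) = -51)
Mul(Add(Function('H')(8, -152), -34200), Add(7975, -43726)) = Mul(Add(-51, -34200), Add(7975, -43726)) = Mul(-34251, -35751) = 1224507501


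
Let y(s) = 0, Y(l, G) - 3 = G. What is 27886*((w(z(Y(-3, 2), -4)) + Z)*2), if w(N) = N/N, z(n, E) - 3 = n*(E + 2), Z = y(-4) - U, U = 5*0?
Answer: 55772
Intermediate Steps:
Y(l, G) = 3 + G
U = 0
Z = 0 (Z = 0 - 1*0 = 0 + 0 = 0)
z(n, E) = 3 + n*(2 + E) (z(n, E) = 3 + n*(E + 2) = 3 + n*(2 + E))
w(N) = 1
27886*((w(z(Y(-3, 2), -4)) + Z)*2) = 27886*((1 + 0)*2) = 27886*(1*2) = 27886*2 = 55772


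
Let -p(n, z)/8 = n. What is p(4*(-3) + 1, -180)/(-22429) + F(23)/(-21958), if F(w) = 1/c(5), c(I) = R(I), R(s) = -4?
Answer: -700617/179089448 ≈ -0.0039121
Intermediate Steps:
c(I) = -4
p(n, z) = -8*n
F(w) = -1/4 (F(w) = 1/(-4) = -1/4)
p(4*(-3) + 1, -180)/(-22429) + F(23)/(-21958) = -8*(4*(-3) + 1)/(-22429) - 1/4/(-21958) = -8*(-12 + 1)*(-1/22429) - 1/4*(-1/21958) = -8*(-11)*(-1/22429) + 1/87832 = 88*(-1/22429) + 1/87832 = -8/2039 + 1/87832 = -700617/179089448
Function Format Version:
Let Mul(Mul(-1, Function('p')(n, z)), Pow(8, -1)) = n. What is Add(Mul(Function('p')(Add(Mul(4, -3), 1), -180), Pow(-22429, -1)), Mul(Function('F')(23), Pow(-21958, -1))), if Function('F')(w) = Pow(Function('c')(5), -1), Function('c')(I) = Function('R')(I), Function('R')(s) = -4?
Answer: Rational(-700617, 179089448) ≈ -0.0039121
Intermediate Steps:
Function('c')(I) = -4
Function('p')(n, z) = Mul(-8, n)
Function('F')(w) = Rational(-1, 4) (Function('F')(w) = Pow(-4, -1) = Rational(-1, 4))
Add(Mul(Function('p')(Add(Mul(4, -3), 1), -180), Pow(-22429, -1)), Mul(Function('F')(23), Pow(-21958, -1))) = Add(Mul(Mul(-8, Add(Mul(4, -3), 1)), Pow(-22429, -1)), Mul(Rational(-1, 4), Pow(-21958, -1))) = Add(Mul(Mul(-8, Add(-12, 1)), Rational(-1, 22429)), Mul(Rational(-1, 4), Rational(-1, 21958))) = Add(Mul(Mul(-8, -11), Rational(-1, 22429)), Rational(1, 87832)) = Add(Mul(88, Rational(-1, 22429)), Rational(1, 87832)) = Add(Rational(-8, 2039), Rational(1, 87832)) = Rational(-700617, 179089448)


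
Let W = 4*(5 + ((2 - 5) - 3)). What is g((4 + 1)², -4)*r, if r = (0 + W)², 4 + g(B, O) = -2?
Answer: -96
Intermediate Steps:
g(B, O) = -6 (g(B, O) = -4 - 2 = -6)
W = -4 (W = 4*(5 + (-3 - 3)) = 4*(5 - 6) = 4*(-1) = -4)
r = 16 (r = (0 - 4)² = (-4)² = 16)
g((4 + 1)², -4)*r = -6*16 = -96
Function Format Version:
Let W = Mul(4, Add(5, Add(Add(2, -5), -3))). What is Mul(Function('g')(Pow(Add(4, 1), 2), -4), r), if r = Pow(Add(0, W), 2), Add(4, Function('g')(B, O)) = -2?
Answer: -96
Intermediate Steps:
Function('g')(B, O) = -6 (Function('g')(B, O) = Add(-4, -2) = -6)
W = -4 (W = Mul(4, Add(5, Add(-3, -3))) = Mul(4, Add(5, -6)) = Mul(4, -1) = -4)
r = 16 (r = Pow(Add(0, -4), 2) = Pow(-4, 2) = 16)
Mul(Function('g')(Pow(Add(4, 1), 2), -4), r) = Mul(-6, 16) = -96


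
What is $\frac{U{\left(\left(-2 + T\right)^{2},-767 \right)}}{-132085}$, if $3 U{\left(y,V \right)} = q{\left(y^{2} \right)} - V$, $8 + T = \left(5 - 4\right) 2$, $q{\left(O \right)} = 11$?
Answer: $- \frac{778}{396255} \approx -0.0019634$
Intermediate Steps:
$T = -6$ ($T = -8 + \left(5 - 4\right) 2 = -8 + 1 \cdot 2 = -8 + 2 = -6$)
$U{\left(y,V \right)} = \frac{11}{3} - \frac{V}{3}$ ($U{\left(y,V \right)} = \frac{11 - V}{3} = \frac{11}{3} - \frac{V}{3}$)
$\frac{U{\left(\left(-2 + T\right)^{2},-767 \right)}}{-132085} = \frac{\frac{11}{3} - - \frac{767}{3}}{-132085} = \left(\frac{11}{3} + \frac{767}{3}\right) \left(- \frac{1}{132085}\right) = \frac{778}{3} \left(- \frac{1}{132085}\right) = - \frac{778}{396255}$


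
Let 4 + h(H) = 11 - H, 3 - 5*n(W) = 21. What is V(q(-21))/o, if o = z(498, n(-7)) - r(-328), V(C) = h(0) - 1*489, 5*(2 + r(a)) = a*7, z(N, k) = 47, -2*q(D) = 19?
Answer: -2410/2541 ≈ -0.94845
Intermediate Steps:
n(W) = -18/5 (n(W) = 3/5 - 1/5*21 = 3/5 - 21/5 = -18/5)
q(D) = -19/2 (q(D) = -1/2*19 = -19/2)
h(H) = 7 - H (h(H) = -4 + (11 - H) = 7 - H)
r(a) = -2 + 7*a/5 (r(a) = -2 + (a*7)/5 = -2 + (7*a)/5 = -2 + 7*a/5)
V(C) = -482 (V(C) = (7 - 1*0) - 1*489 = (7 + 0) - 489 = 7 - 489 = -482)
o = 2541/5 (o = 47 - (-2 + (7/5)*(-328)) = 47 - (-2 - 2296/5) = 47 - 1*(-2306/5) = 47 + 2306/5 = 2541/5 ≈ 508.20)
V(q(-21))/o = -482/2541/5 = -482*5/2541 = -2410/2541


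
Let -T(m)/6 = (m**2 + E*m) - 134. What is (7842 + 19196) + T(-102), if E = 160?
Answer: 63338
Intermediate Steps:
T(m) = 804 - 960*m - 6*m**2 (T(m) = -6*((m**2 + 160*m) - 134) = -6*(-134 + m**2 + 160*m) = 804 - 960*m - 6*m**2)
(7842 + 19196) + T(-102) = (7842 + 19196) + (804 - 960*(-102) - 6*(-102)**2) = 27038 + (804 + 97920 - 6*10404) = 27038 + (804 + 97920 - 62424) = 27038 + 36300 = 63338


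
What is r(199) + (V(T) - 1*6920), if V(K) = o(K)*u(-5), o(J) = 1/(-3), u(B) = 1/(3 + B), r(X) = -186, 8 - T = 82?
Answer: -42635/6 ≈ -7105.8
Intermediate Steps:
T = -74 (T = 8 - 1*82 = 8 - 82 = -74)
o(J) = -1/3
V(K) = 1/6 (V(K) = -1/(3*(3 - 5)) = -1/3/(-2) = -1/3*(-1/2) = 1/6)
r(199) + (V(T) - 1*6920) = -186 + (1/6 - 1*6920) = -186 + (1/6 - 6920) = -186 - 41519/6 = -42635/6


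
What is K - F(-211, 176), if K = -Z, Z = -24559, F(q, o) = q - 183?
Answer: 24953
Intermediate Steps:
F(q, o) = -183 + q
K = 24559 (K = -1*(-24559) = 24559)
K - F(-211, 176) = 24559 - (-183 - 211) = 24559 - 1*(-394) = 24559 + 394 = 24953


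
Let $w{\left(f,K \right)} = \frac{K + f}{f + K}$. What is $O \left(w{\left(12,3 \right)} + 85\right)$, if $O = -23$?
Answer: $-1978$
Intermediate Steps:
$w{\left(f,K \right)} = 1$ ($w{\left(f,K \right)} = \frac{K + f}{K + f} = 1$)
$O \left(w{\left(12,3 \right)} + 85\right) = - 23 \left(1 + 85\right) = \left(-23\right) 86 = -1978$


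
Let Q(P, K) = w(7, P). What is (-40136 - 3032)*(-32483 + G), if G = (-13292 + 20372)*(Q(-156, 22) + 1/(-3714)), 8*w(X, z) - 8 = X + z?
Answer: 4202407908096/619 ≈ 6.7890e+9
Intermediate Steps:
w(X, z) = 1 + X/8 + z/8 (w(X, z) = 1 + (X + z)/8 = 1 + (X/8 + z/8) = 1 + X/8 + z/8)
Q(P, K) = 15/8 + P/8 (Q(P, K) = 1 + (1/8)*7 + P/8 = 1 + 7/8 + P/8 = 15/8 + P/8)
G = -77243095/619 (G = (-13292 + 20372)*((15/8 + (1/8)*(-156)) + 1/(-3714)) = 7080*((15/8 - 39/2) - 1/3714) = 7080*(-141/8 - 1/3714) = 7080*(-261841/14856) = -77243095/619 ≈ -1.2479e+5)
(-40136 - 3032)*(-32483 + G) = (-40136 - 3032)*(-32483 - 77243095/619) = -43168*(-97350072/619) = 4202407908096/619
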